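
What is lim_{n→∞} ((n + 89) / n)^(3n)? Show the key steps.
lim = e^267

Rewrite as (1 + 89/n)^(3n). By the standard limit (1 + x/n)^n → e^x, we have (1 + 89/n)^n → e^89, and raising to the 3rd power gives e^267.
More precisely, ln[(1 + 89/n)^(3n)] = 3n · ln(1 + 89/n) = 3n · (89/n + O(1/n^2)) = 267 + O(1/n) → 267.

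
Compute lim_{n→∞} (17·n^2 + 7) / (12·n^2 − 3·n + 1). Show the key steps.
lim = 17/12

For large n the leading n^2 terms dominate both numerator and denominator. Dividing top and bottom by n^2, every other term tends to 0, leaving 17/12.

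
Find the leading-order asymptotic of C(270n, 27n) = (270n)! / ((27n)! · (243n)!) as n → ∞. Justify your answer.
C(270n, 27n) ~ (10000000000/387420489)^(27n) · sqrt(5/(9π·27n))

Write N = 27n. Apply Stirling to each factorial:
  (10N)! ~ sqrt(2π·10N) · (10N/e)^(10N),
  N! ~ sqrt(2π N) · (N/e)^N,
  (9N)! ~ sqrt(2π·9N) · (9N/e)^(9N).
The exponential factors combine to (10N)^(10N) / (N^N · (9N)^(9N)) = 10^(10N)/9^(9N) = (10^10/9^9)^N = (10000000000/387420489)^N.
The square-root prefactors combine to sqrt(2π·10N) / (sqrt(2π N)·sqrt(2π·9N)) = sqrt(10 / (2π·9·N)) = sqrt(5/(9π·27n)).
Substituting N = 27n: C(270n, 27n) ~ (10000000000/387420489)^(27n) · sqrt(5/(9π·27n)).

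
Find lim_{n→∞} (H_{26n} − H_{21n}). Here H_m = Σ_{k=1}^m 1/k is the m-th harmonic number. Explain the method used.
lim = ln(26/21)

Euler-Maclaurin gives H_m = ln m + γ + 1/(2m) + O(1/m^2). The γ and O(1/m) terms cancel in the difference:
  H_{26n} − H_{21n} = ln(26n) − ln(21n) + O(1/n) = ln(26/21) + O(1/n).
Hence the limit is ln(26/21).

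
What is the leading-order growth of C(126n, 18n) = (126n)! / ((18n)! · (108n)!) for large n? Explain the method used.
C(126n, 18n) ~ (823543/46656)^(18n) · sqrt(7/(12π·18n))

Write N = 18n. Apply Stirling to each factorial:
  (7N)! ~ sqrt(2π·7N) · (7N/e)^(7N),
  N! ~ sqrt(2π N) · (N/e)^N,
  (6N)! ~ sqrt(2π·6N) · (6N/e)^(6N).
The exponential factors combine to (7N)^(7N) / (N^N · (6N)^(6N)) = 7^(7N)/6^(6N) = (7^7/6^6)^N = (823543/46656)^N.
The square-root prefactors combine to sqrt(2π·7N) / (sqrt(2π N)·sqrt(2π·6N)) = sqrt(7 / (2π·6·N)) = sqrt(7/(12π·18n)).
Substituting N = 18n: C(126n, 18n) ~ (823543/46656)^(18n) · sqrt(7/(12π·18n)).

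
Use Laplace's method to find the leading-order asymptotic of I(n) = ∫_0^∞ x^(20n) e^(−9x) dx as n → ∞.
I(n) ~ (sqrt(2π·20n) / 9) · (20n/(9e))^(20n)

Write the integrand as exp(20n ln x − 9x) and set f(x) = 20n ln x − 9x. Then f'(x) = 20n/x − 9 = 0 at x* = 20n/9, and f''(x*) = −20n/x*^2 = −9^2/(20n). Laplace's method (interior maximum) gives
  I(n) ~ e^(f(x*)) · sqrt(2π / |f''(x*)|)
        = exp(20n ln(20n/9) − 20n) · sqrt(2π · 20n / 9^2)
        = (20n/9)^(20n) e^(−20n) · sqrt(2π·20n) / 9
        = (sqrt(2π·20n) / 9) · (20n/(9e))^(20n).
This matches Γ(20n+1)/9^(20n+1) with Stirling applied to Γ.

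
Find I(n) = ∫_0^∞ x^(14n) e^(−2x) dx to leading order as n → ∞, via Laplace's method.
I(n) ~ (sqrt(2π·14n) / 2) · (14n/(2e))^(14n)

Write the integrand as exp(14n ln x − 2x) and set f(x) = 14n ln x − 2x. Then f'(x) = 14n/x − 2 = 0 at x* = 14n/2, and f''(x*) = −14n/x*^2 = −2^2/(14n). Laplace's method (interior maximum) gives
  I(n) ~ e^(f(x*)) · sqrt(2π / |f''(x*)|)
        = exp(14n ln(14n/2) − 14n) · sqrt(2π · 14n / 2^2)
        = (14n/2)^(14n) e^(−14n) · sqrt(2π·14n) / 2
        = (sqrt(2π·14n) / 2) · (14n/(2e))^(14n).
This matches Γ(14n+1)/2^(14n+1) with Stirling applied to Γ.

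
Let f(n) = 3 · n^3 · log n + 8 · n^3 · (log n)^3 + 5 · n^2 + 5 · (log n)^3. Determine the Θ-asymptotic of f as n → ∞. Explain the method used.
f(n) ∈ Θ(n^3 · (log n)^3)

Compare the terms by growth order. For large n, n^a · (log n)^b dominates n^a' · (log n)^b' iff a > a', or (a = a' and b > b'). Ranking the 4 terms shows the dominant one is 8 · n^3 · (log n)^3. Hence f(n) ∈ Θ(n^3 · (log n)^3).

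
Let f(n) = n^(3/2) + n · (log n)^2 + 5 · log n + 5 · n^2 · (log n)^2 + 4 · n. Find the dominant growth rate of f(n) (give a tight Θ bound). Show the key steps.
f(n) ∈ Θ(n^2 · (log n)^2)

Compare the terms by growth order. For large n, n^a · (log n)^b dominates n^a' · (log n)^b' iff a > a', or (a = a' and b > b'). Ranking the 5 terms shows the dominant one is 5 · n^2 · (log n)^2. Hence f(n) ∈ Θ(n^2 · (log n)^2).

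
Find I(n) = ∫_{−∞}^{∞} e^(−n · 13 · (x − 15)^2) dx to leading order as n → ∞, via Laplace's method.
I(n) = sqrt(π/(13n))

Here φ(x) = 13 · (x − 15)^2 has its unique minimum at x* = 15 with φ(x*) = 0 and φ''(x*) = 26. Laplace's method gives
  I(n) ~ e^(−n φ(x*)) · sqrt(2π / (n · φ''(x*))) = sqrt(2π / (26n)) = sqrt(π/(13n)).
This is exact: substituting u = (x − 15)·sqrt(13n) gives I(n) = (1/sqrt(13n)) ∫_{−∞}^{∞} e^(−u^2) du = sqrt(π/(13n)).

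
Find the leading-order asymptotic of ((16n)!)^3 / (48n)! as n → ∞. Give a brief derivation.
((16n)!)^3/(48n)! ~ ((2π·16n)^(2/2) / sqrt(3)) · 3^(−3·16n)  →  0

Write N = 16n. Stirling: N! ~ sqrt(2π N)(N/e)^N and (3N)! ~ sqrt(2π·3N)·(3N/e)^(3N).
  (N!)^3/(3N)! ~ (2π N)^(3/2) (N/e)^(3N) / [sqrt(2π·3N) (3N/e)^(3N)]
     = (2π N)^(3/2) / sqrt(2π·3N) · (N/(3N))^(3N)
     = (2π N)^((3−1)/2) / sqrt(3) · 3^(−3N).
Since 3^3 > 1, the factor 3^(−3N) decays exponentially, so the ratio → 0. Substituting N = 16n gives the stated form.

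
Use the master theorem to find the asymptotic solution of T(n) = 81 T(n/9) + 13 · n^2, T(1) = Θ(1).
T(n) = Θ(n^2 log n)

log_9 81 = 2, and f(n) = 13 · n^2 = Θ(n^(log_9 81)). This is Case 2 of the master theorem: T(n) = Θ(f(n) · log n) = Θ(n^2 log n).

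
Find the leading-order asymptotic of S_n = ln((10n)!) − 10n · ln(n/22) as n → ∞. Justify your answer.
S_n ~ 10n · (ln 220 − 1) + O(ln n)

Stirling: ln((10n)!) = 10n ln(10n) − 10n + O(ln n).
  S_n = 10n ln(10n) − 10n − 10n ln(n/22) + O(ln n)
      = 10n ln(10n) − 10n ln n + 10n ln 22 − 10n + O(ln n)
      = 10n ln 10 + 10n ln 22 − 10n + O(ln n)
      = 10n (ln 220 − 1) + O(ln n).
Numerically ln(220) − 1 ≈ 4.3936.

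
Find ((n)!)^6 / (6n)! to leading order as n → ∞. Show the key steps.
((n)!)^6/(6n)! ~ ((2π·n)^(5/2) / sqrt(6)) · 6^(−6·n)  →  0

Write N = n. Stirling: N! ~ sqrt(2π N)(N/e)^N and (6N)! ~ sqrt(2π·6N)·(6N/e)^(6N).
  (N!)^6/(6N)! ~ (2π N)^(6/2) (N/e)^(6N) / [sqrt(2π·6N) (6N/e)^(6N)]
     = (2π N)^(6/2) / sqrt(2π·6N) · (N/(6N))^(6N)
     = (2π N)^((6−1)/2) / sqrt(6) · 6^(−6N).
Since 6^6 > 1, the factor 6^(−6N) decays exponentially, so the ratio → 0. Substituting N = n gives the stated form.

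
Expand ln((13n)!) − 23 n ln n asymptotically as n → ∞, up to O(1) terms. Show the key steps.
ln((13n)!) − 23 n ln n = −10 n ln n + 13(ln 13 − 1) n + (1/2) ln(2π·13n) + O(1/n)

Stirling: ln((13n)!) = 13n ln(13n) − 13n + (1/2) ln(2π·13n) + O(1/n).
Expand 13n ln(13n) = 13n (ln n + ln 13) = 13n ln n + 13n ln 13.
Subtract 23n ln n: leading term is (13 − 23) n ln n = −10 n ln n. The next term is 13n ln 13 − 13n = 13(ln 13 − 1) n. Then the (1/2) ln(2π·13n) correction.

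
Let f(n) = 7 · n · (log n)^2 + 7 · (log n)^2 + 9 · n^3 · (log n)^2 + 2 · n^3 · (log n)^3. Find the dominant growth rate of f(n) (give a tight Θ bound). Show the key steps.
f(n) ∈ Θ(n^3 · (log n)^3)

Compare the terms by growth order. For large n, n^a · (log n)^b dominates n^a' · (log n)^b' iff a > a', or (a = a' and b > b'). Ranking the 4 terms shows the dominant one is 2 · n^3 · (log n)^3. Hence f(n) ∈ Θ(n^3 · (log n)^3).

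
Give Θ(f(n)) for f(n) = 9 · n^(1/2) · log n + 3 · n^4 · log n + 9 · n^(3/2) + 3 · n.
f(n) ∈ Θ(n^4 · log n)

Compare the terms by growth order. For large n, n^a · (log n)^b dominates n^a' · (log n)^b' iff a > a', or (a = a' and b > b'). Ranking the 4 terms shows the dominant one is 3 · n^4 · log n. Hence f(n) ∈ Θ(n^4 · log n).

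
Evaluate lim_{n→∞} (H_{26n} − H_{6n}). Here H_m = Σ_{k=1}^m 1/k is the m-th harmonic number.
lim = ln(26/6) = ln(13/3)

Euler-Maclaurin gives H_m = ln m + γ + 1/(2m) + O(1/m^2). The γ and O(1/m) terms cancel in the difference:
  H_{26n} − H_{6n} = ln(26n) − ln(6n) + O(1/n) = ln(26/6) + O(1/n).
Hence the limit is ln(26/6) = ln(13/3).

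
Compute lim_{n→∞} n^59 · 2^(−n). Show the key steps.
lim = 0

Exponentials with base > 1 dominate every fixed polynomial: for any fixed c, n^c / 2^n → 0 as n → ∞ (e.g. by the ratio test, or by writing 2^n = e^(n ln 2) and noting e^(n ln 2) / n^c → ∞). Hence n^59 · 2^(−n) = n^59 / 2^n → 0.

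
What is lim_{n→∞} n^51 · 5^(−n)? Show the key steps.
lim = 0

Exponentials with base > 1 dominate every fixed polynomial: for any fixed c, n^c / 5^n → 0 as n → ∞ (e.g. by the ratio test, or by writing 5^n = e^(n ln 5) and noting e^(n ln 5) / n^c → ∞). Hence n^51 · 5^(−n) = n^51 / 5^n → 0.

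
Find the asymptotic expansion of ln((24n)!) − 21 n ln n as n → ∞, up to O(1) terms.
ln((24n)!) − 21 n ln n = 3 n ln n + 24(ln 24 − 1) n + (1/2) ln(2π·24n) + O(1/n)

Stirling: ln((24n)!) = 24n ln(24n) − 24n + (1/2) ln(2π·24n) + O(1/n).
Expand 24n ln(24n) = 24n (ln n + ln 24) = 24n ln n + 24n ln 24.
Subtract 21n ln n: leading term is (24 − 21) n ln n = 3 n ln n. The next term is 24n ln 24 − 24n = 24(ln 24 − 1) n. Then the (1/2) ln(2π·24n) correction.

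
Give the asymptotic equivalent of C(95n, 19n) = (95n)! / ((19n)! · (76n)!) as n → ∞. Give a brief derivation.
C(95n, 19n) ~ (3125/256)^(19n) · sqrt(5/(8π·19n))

Write N = 19n. Apply Stirling to each factorial:
  (5N)! ~ sqrt(2π·5N) · (5N/e)^(5N),
  N! ~ sqrt(2π N) · (N/e)^N,
  (4N)! ~ sqrt(2π·4N) · (4N/e)^(4N).
The exponential factors combine to (5N)^(5N) / (N^N · (4N)^(4N)) = 5^(5N)/4^(4N) = (5^5/4^4)^N = (3125/256)^N.
The square-root prefactors combine to sqrt(2π·5N) / (sqrt(2π N)·sqrt(2π·4N)) = sqrt(5 / (2π·4·N)) = sqrt(5/(8π·19n)).
Substituting N = 19n: C(95n, 19n) ~ (3125/256)^(19n) · sqrt(5/(8π·19n)).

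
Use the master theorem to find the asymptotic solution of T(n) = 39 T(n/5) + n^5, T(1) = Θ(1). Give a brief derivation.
T(n) = Θ(n^5)

log_5 39 ≈ 2.276. f(n) = n^5 dominates n^(log_5 39) since 5 > 2.276, and the regularity condition a·f(n/b) = 39·(n/5)^5 = (39/3125)·n^5 ≤ c·f(n) holds with c = 39/3125 ≈ 0.0125 < 1. So this is Case 3: T(n) = Θ(f(n)) = Θ(n^5).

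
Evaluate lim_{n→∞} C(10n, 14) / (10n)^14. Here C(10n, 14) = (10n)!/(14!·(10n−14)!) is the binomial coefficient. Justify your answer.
lim = 1/14! = 1/87178291200

With N = 10n → ∞: C(N, 14) / N^14 = [N(N−1)…(N−13)] / (14! · N^14) = (1/14!) · 1 · (1 − 1/(10n)) · … · (1 − 13/(10n)). Each factor → 1 as N → ∞, so the limit is 1/14! = 1/87178291200.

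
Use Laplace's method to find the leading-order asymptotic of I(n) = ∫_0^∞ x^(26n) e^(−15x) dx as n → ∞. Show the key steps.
I(n) ~ (sqrt(2π·26n) / 15) · (26n/(15e))^(26n)

Write the integrand as exp(26n ln x − 15x) and set f(x) = 26n ln x − 15x. Then f'(x) = 26n/x − 15 = 0 at x* = 26n/15, and f''(x*) = −26n/x*^2 = −15^2/(26n). Laplace's method (interior maximum) gives
  I(n) ~ e^(f(x*)) · sqrt(2π / |f''(x*)|)
        = exp(26n ln(26n/15) − 26n) · sqrt(2π · 26n / 15^2)
        = (26n/15)^(26n) e^(−26n) · sqrt(2π·26n) / 15
        = (sqrt(2π·26n) / 15) · (26n/(15e))^(26n).
This matches Γ(26n+1)/15^(26n+1) with Stirling applied to Γ.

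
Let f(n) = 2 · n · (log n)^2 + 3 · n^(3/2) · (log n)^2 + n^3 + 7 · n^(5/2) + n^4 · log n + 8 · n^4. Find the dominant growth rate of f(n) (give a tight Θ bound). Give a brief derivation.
f(n) ∈ Θ(n^4 · log n)

Compare the terms by growth order. For large n, n^a · (log n)^b dominates n^a' · (log n)^b' iff a > a', or (a = a' and b > b'). Ranking the 6 terms shows the dominant one is n^4 · log n. Hence f(n) ∈ Θ(n^4 · log n).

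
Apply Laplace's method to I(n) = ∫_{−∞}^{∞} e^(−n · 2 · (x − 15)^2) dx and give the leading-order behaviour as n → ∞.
I(n) = sqrt(π/(2n))

Here φ(x) = 2 · (x − 15)^2 has its unique minimum at x* = 15 with φ(x*) = 0 and φ''(x*) = 4. Laplace's method gives
  I(n) ~ e^(−n φ(x*)) · sqrt(2π / (n · φ''(x*))) = sqrt(2π / (4n)) = sqrt(π/(2n)).
This is exact: substituting u = (x − 15)·sqrt(2n) gives I(n) = (1/sqrt(2n)) ∫_{−∞}^{∞} e^(−u^2) du = sqrt(π/(2n)).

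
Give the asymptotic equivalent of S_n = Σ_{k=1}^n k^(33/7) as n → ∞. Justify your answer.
S_n ~ (7/40) · n^(40/7)

Integral comparison: Σ_{k=1}^n k^(33/7) = ∫_0^n x^(33/7) dx + O(n^(33/7)). The integral is n^(1 + 33/7) / (1 + 33/7) = n^((33+7)/7) / ((33+7)/7) = (7/40) · n^(40/7).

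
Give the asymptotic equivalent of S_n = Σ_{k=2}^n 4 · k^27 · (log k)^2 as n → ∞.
S_n ~ n^28 · (log n)^2 / 7

By integral comparison, S_n = ∫_1^n 4 · x^27 · (log x)^2 dx + O(n^27 · (log n)^2). For the integral, the leading term of ∫_1^n x^27 (log x)^2 dx is n^28/28 · (log n)^2 (by repeated integration by parts; each step lowers the log-exponent and produces a relatively O(1/log n) correction). Hence S_n ~ n^28 · (log n)^2 / 7.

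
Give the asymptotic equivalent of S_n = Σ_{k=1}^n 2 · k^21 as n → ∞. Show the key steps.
S_n ~ n^22 / 11

By integral comparison (Euler-Maclaurin), Σ_{k=1}^n 2 · k^21 = 2 · ∫_0^n x^21 dx + O(n^21) = 2 · n^22/22 = n^22 / 11 + O(n^21). (Equivalently, Faulhaber's formula gives the same leading term.)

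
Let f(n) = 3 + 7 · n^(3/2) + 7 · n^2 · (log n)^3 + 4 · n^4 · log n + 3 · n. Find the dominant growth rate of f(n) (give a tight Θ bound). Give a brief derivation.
f(n) ∈ Θ(n^4 · log n)

Compare the terms by growth order. For large n, n^a · (log n)^b dominates n^a' · (log n)^b' iff a > a', or (a = a' and b > b'). Ranking the 5 terms shows the dominant one is 4 · n^4 · log n. Hence f(n) ∈ Θ(n^4 · log n).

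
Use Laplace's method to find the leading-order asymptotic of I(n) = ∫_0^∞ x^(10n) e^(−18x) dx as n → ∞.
I(n) ~ (sqrt(2π·10n) / 18) · (10n/(18e))^(10n)

Write the integrand as exp(10n ln x − 18x) and set f(x) = 10n ln x − 18x. Then f'(x) = 10n/x − 18 = 0 at x* = 10n/18, and f''(x*) = −10n/x*^2 = −18^2/(10n). Laplace's method (interior maximum) gives
  I(n) ~ e^(f(x*)) · sqrt(2π / |f''(x*)|)
        = exp(10n ln(10n/18) − 10n) · sqrt(2π · 10n / 18^2)
        = (10n/18)^(10n) e^(−10n) · sqrt(2π·10n) / 18
        = (sqrt(2π·10n) / 18) · (10n/(18e))^(10n).
This matches Γ(10n+1)/18^(10n+1) with Stirling applied to Γ.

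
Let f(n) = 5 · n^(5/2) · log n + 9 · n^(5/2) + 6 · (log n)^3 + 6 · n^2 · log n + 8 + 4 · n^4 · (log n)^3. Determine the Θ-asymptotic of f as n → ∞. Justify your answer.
f(n) ∈ Θ(n^4 · (log n)^3)

Compare the terms by growth order. For large n, n^a · (log n)^b dominates n^a' · (log n)^b' iff a > a', or (a = a' and b > b'). Ranking the 6 terms shows the dominant one is 4 · n^4 · (log n)^3. Hence f(n) ∈ Θ(n^4 · (log n)^3).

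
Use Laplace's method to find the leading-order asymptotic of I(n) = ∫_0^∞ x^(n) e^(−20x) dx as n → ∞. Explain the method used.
I(n) ~ (sqrt(2π·n) / 20) · (n/(20e))^(n)

Write the integrand as exp(n ln x − 20x) and set f(x) = n ln x − 20x. Then f'(x) = n/x − 20 = 0 at x* = n/20, and f''(x*) = −n/x*^2 = −20^2/(n). Laplace's method (interior maximum) gives
  I(n) ~ e^(f(x*)) · sqrt(2π / |f''(x*)|)
        = exp(n ln(n/20) − n) · sqrt(2π · n / 20^2)
        = (n/20)^(n) e^(−n) · sqrt(2π·n) / 20
        = (sqrt(2π·n) / 20) · (n/(20e))^(n).
This matches Γ(n+1)/20^(n+1) with Stirling applied to Γ.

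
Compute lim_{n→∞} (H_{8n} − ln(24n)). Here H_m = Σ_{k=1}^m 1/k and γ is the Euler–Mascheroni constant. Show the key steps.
lim = −ln 3 + γ

By Euler-Maclaurin, H_m = ln m + γ + O(1/m). So
  H_{8n} − ln(24n) = ln(8n) + γ − ln(24n) + O(1/n)
                       = ln(8/24) + γ + O(1/n).
Hence the limit is ln(8/24) + γ (= −ln 3).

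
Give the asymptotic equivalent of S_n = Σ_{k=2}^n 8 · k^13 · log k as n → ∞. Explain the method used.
S_n ~ 4 · n^14 log n / 7 − 2 · n^14 / 49

By integral comparison, S_n = ∫_1^n 8 · x^13 · log x dx + O(n^13 · log n). For the integral, ∫ x^13 log x dx = n^14 log n / 14 − n^14/196 (integration by parts). Hence S_n ~ 4 · n^14 log n / 7 − 2 · n^14 / 49.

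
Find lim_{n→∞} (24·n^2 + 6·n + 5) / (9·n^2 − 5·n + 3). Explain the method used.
lim = 24/9 = 8/3

For large n the leading n^2 terms dominate both numerator and denominator. Dividing top and bottom by n^2, every other term tends to 0, leaving 24/9 = 8/3.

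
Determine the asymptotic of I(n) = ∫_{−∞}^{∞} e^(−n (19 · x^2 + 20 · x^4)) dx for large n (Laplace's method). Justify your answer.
I(n) ~ sqrt(π/(19n))

φ(x) = 19 · x^2 + 20 · x^4 has its unique global minimum at x* = 0 (since φ'(x) = 38x + 80x^3 = 0 only at x = 0 for real x with both coefficients positive, and φ → ∞ as |x| → ∞). At x* = 0, φ(0) = 0 and φ''(0) = 38. Laplace's method then gives
  I(n) ~ sqrt(2π / (n · φ''(0))) · e^(−n φ(0)) = sqrt(2π / (38n)) = sqrt(π/(19n)).
The 20 · x^4 term contributes only at subleading order (an O(1/n) relative correction).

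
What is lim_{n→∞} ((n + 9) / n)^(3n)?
lim = e^27

Rewrite as (1 + 9/n)^(3n). By the standard limit (1 + x/n)^n → e^x, we have (1 + 9/n)^n → e^9, and raising to the 3rd power gives e^27.
More precisely, ln[(1 + 9/n)^(3n)] = 3n · ln(1 + 9/n) = 3n · (9/n + O(1/n^2)) = 27 + O(1/n) → 27.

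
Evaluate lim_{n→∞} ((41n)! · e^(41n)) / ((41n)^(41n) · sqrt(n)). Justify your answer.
lim = sqrt(2π·41)

Stirling: (41n)! ~ sqrt(2π·41n) · (41n/e)^(41n). Hence
  (41n)! · e^(41n) / (41n)^(41n) ~ sqrt(2π·41n).
Dividing by sqrt(n): sqrt(2π·41n) / sqrt(n) = sqrt(2π·41) · n^((1−1)/2), so the limit is sqrt(2π·41).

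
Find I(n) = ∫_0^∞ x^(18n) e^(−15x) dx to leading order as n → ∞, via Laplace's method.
I(n) ~ (sqrt(2π·18n) / 15) · (18n/(15e))^(18n)

Write the integrand as exp(18n ln x − 15x) and set f(x) = 18n ln x − 15x. Then f'(x) = 18n/x − 15 = 0 at x* = 18n/15, and f''(x*) = −18n/x*^2 = −15^2/(18n). Laplace's method (interior maximum) gives
  I(n) ~ e^(f(x*)) · sqrt(2π / |f''(x*)|)
        = exp(18n ln(18n/15) − 18n) · sqrt(2π · 18n / 15^2)
        = (18n/15)^(18n) e^(−18n) · sqrt(2π·18n) / 15
        = (sqrt(2π·18n) / 15) · (18n/(15e))^(18n).
This matches Γ(18n+1)/15^(18n+1) with Stirling applied to Γ.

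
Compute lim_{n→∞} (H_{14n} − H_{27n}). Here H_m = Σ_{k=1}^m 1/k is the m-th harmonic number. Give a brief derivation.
lim = ln(14/27)

Euler-Maclaurin gives H_m = ln m + γ + 1/(2m) + O(1/m^2). The γ and O(1/m) terms cancel in the difference:
  H_{14n} − H_{27n} = ln(14n) − ln(27n) + O(1/n) = ln(14/27) + O(1/n).
Hence the limit is ln(14/27).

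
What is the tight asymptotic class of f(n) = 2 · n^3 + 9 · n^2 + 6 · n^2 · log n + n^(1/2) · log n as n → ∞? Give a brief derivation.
f(n) ∈ Θ(n^3)

Compare the terms by growth order. For large n, n^a · (log n)^b dominates n^a' · (log n)^b' iff a > a', or (a = a' and b > b'). Ranking the 4 terms shows the dominant one is 2 · n^3. Hence f(n) ∈ Θ(n^3).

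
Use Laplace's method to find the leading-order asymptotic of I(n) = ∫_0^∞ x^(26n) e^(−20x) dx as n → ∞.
I(n) ~ (sqrt(2π·26n) / 20) · (26n/(20e))^(26n)

Write the integrand as exp(26n ln x − 20x) and set f(x) = 26n ln x − 20x. Then f'(x) = 26n/x − 20 = 0 at x* = 26n/20, and f''(x*) = −26n/x*^2 = −20^2/(26n). Laplace's method (interior maximum) gives
  I(n) ~ e^(f(x*)) · sqrt(2π / |f''(x*)|)
        = exp(26n ln(26n/20) − 26n) · sqrt(2π · 26n / 20^2)
        = (26n/20)^(26n) e^(−26n) · sqrt(2π·26n) / 20
        = (sqrt(2π·26n) / 20) · (26n/(20e))^(26n).
This matches Γ(26n+1)/20^(26n+1) with Stirling applied to Γ.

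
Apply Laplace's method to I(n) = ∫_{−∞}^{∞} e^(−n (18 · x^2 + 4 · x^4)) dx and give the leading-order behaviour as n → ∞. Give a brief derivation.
I(n) ~ sqrt(π/(18n))

φ(x) = 18 · x^2 + 4 · x^4 has its unique global minimum at x* = 0 (since φ'(x) = 36x + 16x^3 = 0 only at x = 0 for real x with both coefficients positive, and φ → ∞ as |x| → ∞). At x* = 0, φ(0) = 0 and φ''(0) = 36. Laplace's method then gives
  I(n) ~ sqrt(2π / (n · φ''(0))) · e^(−n φ(0)) = sqrt(2π / (36n)) = sqrt(π/(18n)).
The 4 · x^4 term contributes only at subleading order (an O(1/n) relative correction).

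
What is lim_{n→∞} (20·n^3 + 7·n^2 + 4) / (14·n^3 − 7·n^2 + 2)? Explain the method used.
lim = 20/14 = 10/7

For large n the leading n^3 terms dominate both numerator and denominator. Dividing top and bottom by n^3, every other term tends to 0, leaving 20/14 = 10/7.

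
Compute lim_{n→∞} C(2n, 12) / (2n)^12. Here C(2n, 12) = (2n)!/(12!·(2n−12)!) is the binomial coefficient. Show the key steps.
lim = 1/12! = 1/479001600

With N = 2n → ∞: C(N, 12) / N^12 = [N(N−1)…(N−11)] / (12! · N^12) = (1/12!) · 1 · (1 − 1/(2n)) · … · (1 − 11/(2n)). Each factor → 1 as N → ∞, so the limit is 1/12! = 1/479001600.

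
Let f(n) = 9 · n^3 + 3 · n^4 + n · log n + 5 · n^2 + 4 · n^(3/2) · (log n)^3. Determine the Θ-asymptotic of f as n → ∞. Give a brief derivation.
f(n) ∈ Θ(n^4)

Compare the terms by growth order. For large n, n^a · (log n)^b dominates n^a' · (log n)^b' iff a > a', or (a = a' and b > b'). Ranking the 5 terms shows the dominant one is 3 · n^4. Hence f(n) ∈ Θ(n^4).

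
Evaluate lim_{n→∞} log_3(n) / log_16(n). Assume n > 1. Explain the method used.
lim = ln(16) / ln(3) = log_3(16)

Change of base: log_3(n) = ln n / ln 3 and log_16(n) = ln n / ln 16. The ratio is (ln n / ln 3) · (ln 16 / ln n) = ln 16 / ln 3, a constant independent of n. So the limit is ln 16 / ln 3 = log_3(16).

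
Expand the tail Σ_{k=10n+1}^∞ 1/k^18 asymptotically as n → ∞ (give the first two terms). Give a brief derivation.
Σ_{k>10n} 1/k^18 = 1/(17 · (10n)^17) − 1/(2 · (10n)^18) + O(1/(10n)^19)

Compare to the integral: ∫_{10n}^∞ x^(−18) dx = [−x^(−17)/17]_{10n}^∞ = 1/((18−1)·(10n)^17). The Euler-Maclaurin correction adds −f(10n)/2 = −1/(2·(10n)^18). Euler-Maclaurin then gives
  Σ_{k>10n} 1/k^18 = ∫_{10n}^∞ dx/x^18 − 1/(2·(10n)^18) + O(1/(10n)^19).
(Equivalently this is ζ(18) − Σ_{k≤10n} 1/k^18.)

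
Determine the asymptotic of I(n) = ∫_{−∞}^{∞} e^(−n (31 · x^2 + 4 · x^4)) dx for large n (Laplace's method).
I(n) ~ sqrt(π/(31n))

φ(x) = 31 · x^2 + 4 · x^4 has its unique global minimum at x* = 0 (since φ'(x) = 62x + 16x^3 = 0 only at x = 0 for real x with both coefficients positive, and φ → ∞ as |x| → ∞). At x* = 0, φ(0) = 0 and φ''(0) = 62. Laplace's method then gives
  I(n) ~ sqrt(2π / (n · φ''(0))) · e^(−n φ(0)) = sqrt(2π / (62n)) = sqrt(π/(31n)).
The 4 · x^4 term contributes only at subleading order (an O(1/n) relative correction).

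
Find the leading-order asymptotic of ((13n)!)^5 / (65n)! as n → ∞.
((13n)!)^5/(65n)! ~ ((2π·13n)^(4/2) / sqrt(5)) · 5^(−5·13n)  →  0

Write N = 13n. Stirling: N! ~ sqrt(2π N)(N/e)^N and (5N)! ~ sqrt(2π·5N)·(5N/e)^(5N).
  (N!)^5/(5N)! ~ (2π N)^(5/2) (N/e)^(5N) / [sqrt(2π·5N) (5N/e)^(5N)]
     = (2π N)^(5/2) / sqrt(2π·5N) · (N/(5N))^(5N)
     = (2π N)^((5−1)/2) / sqrt(5) · 5^(−5N).
Since 5^5 > 1, the factor 5^(−5N) decays exponentially, so the ratio → 0. Substituting N = 13n gives the stated form.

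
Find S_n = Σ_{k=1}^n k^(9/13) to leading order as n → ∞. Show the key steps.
S_n ~ (13/22) · n^(22/13)

Integral comparison: Σ_{k=1}^n k^(9/13) = ∫_0^n x^(9/13) dx + O(n^(9/13)). The integral is n^(1 + 9/13) / (1 + 9/13) = n^((9+13)/13) / ((9+13)/13) = (13/22) · n^(22/13).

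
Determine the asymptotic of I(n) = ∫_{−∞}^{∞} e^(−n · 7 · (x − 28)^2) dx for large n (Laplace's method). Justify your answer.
I(n) = sqrt(π/(7n))

Here φ(x) = 7 · (x − 28)^2 has its unique minimum at x* = 28 with φ(x*) = 0 and φ''(x*) = 14. Laplace's method gives
  I(n) ~ e^(−n φ(x*)) · sqrt(2π / (n · φ''(x*))) = sqrt(2π / (14n)) = sqrt(π/(7n)).
This is exact: substituting u = (x − 28)·sqrt(7n) gives I(n) = (1/sqrt(7n)) ∫_{−∞}^{∞} e^(−u^2) du = sqrt(π/(7n)).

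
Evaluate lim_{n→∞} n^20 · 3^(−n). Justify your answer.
lim = 0

Exponentials with base > 1 dominate every fixed polynomial: for any fixed c, n^c / 3^n → 0 as n → ∞ (e.g. by the ratio test, or by writing 3^n = e^(n ln 3) and noting e^(n ln 3) / n^c → ∞). Hence n^20 · 3^(−n) = n^20 / 3^n → 0.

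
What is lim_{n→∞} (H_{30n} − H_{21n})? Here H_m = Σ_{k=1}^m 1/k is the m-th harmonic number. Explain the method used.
lim = ln(30/21) = ln(10/7)

Euler-Maclaurin gives H_m = ln m + γ + 1/(2m) + O(1/m^2). The γ and O(1/m) terms cancel in the difference:
  H_{30n} − H_{21n} = ln(30n) − ln(21n) + O(1/n) = ln(30/21) + O(1/n).
Hence the limit is ln(30/21) = ln(10/7).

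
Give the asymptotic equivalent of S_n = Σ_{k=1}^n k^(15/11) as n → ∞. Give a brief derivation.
S_n ~ (11/26) · n^(26/11)

Integral comparison: Σ_{k=1}^n k^(15/11) = ∫_0^n x^(15/11) dx + O(n^(15/11)). The integral is n^(1 + 15/11) / (1 + 15/11) = n^((15+11)/11) / ((15+11)/11) = (11/26) · n^(26/11).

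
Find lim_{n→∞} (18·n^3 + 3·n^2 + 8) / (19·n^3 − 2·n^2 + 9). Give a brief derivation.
lim = 18/19

For large n the leading n^3 terms dominate both numerator and denominator. Dividing top and bottom by n^3, every other term tends to 0, leaving 18/19.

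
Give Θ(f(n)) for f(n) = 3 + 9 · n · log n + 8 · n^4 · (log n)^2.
f(n) ∈ Θ(n^4 · (log n)^2)

Compare the terms by growth order. For large n, n^a · (log n)^b dominates n^a' · (log n)^b' iff a > a', or (a = a' and b > b'). Ranking the 3 terms shows the dominant one is 8 · n^4 · (log n)^2. Hence f(n) ∈ Θ(n^4 · (log n)^2).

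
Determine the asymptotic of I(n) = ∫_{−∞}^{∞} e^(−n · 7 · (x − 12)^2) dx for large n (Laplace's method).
I(n) = sqrt(π/(7n))

Here φ(x) = 7 · (x − 12)^2 has its unique minimum at x* = 12 with φ(x*) = 0 and φ''(x*) = 14. Laplace's method gives
  I(n) ~ e^(−n φ(x*)) · sqrt(2π / (n · φ''(x*))) = sqrt(2π / (14n)) = sqrt(π/(7n)).
This is exact: substituting u = (x − 12)·sqrt(7n) gives I(n) = (1/sqrt(7n)) ∫_{−∞}^{∞} e^(−u^2) du = sqrt(π/(7n)).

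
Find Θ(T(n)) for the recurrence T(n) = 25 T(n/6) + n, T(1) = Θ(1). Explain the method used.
T(n) = Θ(n^(log_6 25))

Master theorem: compare f(n) = n to n^(log_6 25) where log_6 25 ≈ 1.796. Since 1 < log_6 25, we have f(n) = O(n^(log_6 25 − ε)) for some ε > 0 — Case 1. Hence T(n) = Θ(n^(log_6 25)).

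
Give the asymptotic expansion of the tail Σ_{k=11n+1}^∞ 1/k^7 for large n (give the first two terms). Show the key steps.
Σ_{k>11n} 1/k^7 = 1/(6 · (11n)^6) − 1/(2 · (11n)^7) + O(1/(11n)^8)

Compare to the integral: ∫_{11n}^∞ x^(−7) dx = [−x^(−6)/6]_{11n}^∞ = 1/((7−1)·(11n)^6). The Euler-Maclaurin correction adds −f(11n)/2 = −1/(2·(11n)^7). Euler-Maclaurin then gives
  Σ_{k>11n} 1/k^7 = ∫_{11n}^∞ dx/x^7 − 1/(2·(11n)^7) + O(1/(11n)^8).
(Equivalently this is ζ(7) − Σ_{k≤11n} 1/k^7.)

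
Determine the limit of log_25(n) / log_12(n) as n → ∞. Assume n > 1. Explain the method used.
lim = ln(12) / ln(25) = log_25(12)

Change of base: log_25(n) = ln n / ln 25 and log_12(n) = ln n / ln 12. The ratio is (ln n / ln 25) · (ln 12 / ln n) = ln 12 / ln 25, a constant independent of n. So the limit is ln 12 / ln 25 = log_25(12).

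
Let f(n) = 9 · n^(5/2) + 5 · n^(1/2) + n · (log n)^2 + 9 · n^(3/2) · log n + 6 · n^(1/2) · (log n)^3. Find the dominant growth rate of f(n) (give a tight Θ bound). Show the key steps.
f(n) ∈ Θ(n^(5/2))

Compare the terms by growth order. For large n, n^a · (log n)^b dominates n^a' · (log n)^b' iff a > a', or (a = a' and b > b'). Ranking the 5 terms shows the dominant one is 9 · n^(5/2). Hence f(n) ∈ Θ(n^(5/2)).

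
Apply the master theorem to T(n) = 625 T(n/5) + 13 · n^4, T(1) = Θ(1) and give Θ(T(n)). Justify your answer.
T(n) = Θ(n^4 log n)

log_5 625 = 4, and f(n) = 13 · n^4 = Θ(n^(log_5 625)). This is Case 2 of the master theorem: T(n) = Θ(f(n) · log n) = Θ(n^4 log n).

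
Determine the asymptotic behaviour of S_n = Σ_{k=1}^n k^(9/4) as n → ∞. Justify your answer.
S_n ~ (4/13) · n^(13/4)

Integral comparison: Σ_{k=1}^n k^(9/4) = ∫_0^n x^(9/4) dx + O(n^(9/4)). The integral is n^(1 + 9/4) / (1 + 9/4) = n^((9+4)/4) / ((9+4)/4) = (4/13) · n^(13/4).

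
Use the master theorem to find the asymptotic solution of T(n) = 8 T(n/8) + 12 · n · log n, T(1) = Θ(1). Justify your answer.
T(n) = Θ(n · (log n)^2)

Here log_8 8 = 1 and f(n) = 12 · n · log n = Θ(n^(log_8 8) · (log n)^1). This is the extended Case 2 of the master theorem (f matches the critical exponent up to log factors), giving T(n) = Θ(n^(log_8 8) · (log n)^(1+1)) = Θ(n · (log n)^2).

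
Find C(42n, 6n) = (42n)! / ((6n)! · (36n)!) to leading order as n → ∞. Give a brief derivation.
C(42n, 6n) ~ (823543/46656)^(6n) · sqrt(7/(12π·6n))

Write N = 6n. Apply Stirling to each factorial:
  (7N)! ~ sqrt(2π·7N) · (7N/e)^(7N),
  N! ~ sqrt(2π N) · (N/e)^N,
  (6N)! ~ sqrt(2π·6N) · (6N/e)^(6N).
The exponential factors combine to (7N)^(7N) / (N^N · (6N)^(6N)) = 7^(7N)/6^(6N) = (7^7/6^6)^N = (823543/46656)^N.
The square-root prefactors combine to sqrt(2π·7N) / (sqrt(2π N)·sqrt(2π·6N)) = sqrt(7 / (2π·6·N)) = sqrt(7/(12π·6n)).
Substituting N = 6n: C(42n, 6n) ~ (823543/46656)^(6n) · sqrt(7/(12π·6n)).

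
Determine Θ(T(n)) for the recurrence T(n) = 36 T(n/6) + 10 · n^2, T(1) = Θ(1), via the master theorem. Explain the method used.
T(n) = Θ(n^2 log n)

log_6 36 = 2, and f(n) = 10 · n^2 = Θ(n^(log_6 36)). This is Case 2 of the master theorem: T(n) = Θ(f(n) · log n) = Θ(n^2 log n).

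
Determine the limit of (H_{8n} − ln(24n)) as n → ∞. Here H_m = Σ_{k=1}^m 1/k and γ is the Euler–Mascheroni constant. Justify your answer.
lim = −ln 3 + γ

By Euler-Maclaurin, H_m = ln m + γ + O(1/m). So
  H_{8n} − ln(24n) = ln(8n) + γ − ln(24n) + O(1/n)
                       = ln(8/24) + γ + O(1/n).
Hence the limit is ln(8/24) + γ (= −ln 3).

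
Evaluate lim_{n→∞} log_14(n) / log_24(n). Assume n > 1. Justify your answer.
lim = ln(24) / ln(14) = log_14(24)

Change of base: log_14(n) = ln n / ln 14 and log_24(n) = ln n / ln 24. The ratio is (ln n / ln 14) · (ln 24 / ln n) = ln 24 / ln 14, a constant independent of n. So the limit is ln 24 / ln 14 = log_14(24).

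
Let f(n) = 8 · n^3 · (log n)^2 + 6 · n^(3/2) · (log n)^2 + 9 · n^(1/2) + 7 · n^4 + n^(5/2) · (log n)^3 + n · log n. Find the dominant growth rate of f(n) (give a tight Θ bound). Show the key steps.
f(n) ∈ Θ(n^4)

Compare the terms by growth order. For large n, n^a · (log n)^b dominates n^a' · (log n)^b' iff a > a', or (a = a' and b > b'). Ranking the 6 terms shows the dominant one is 7 · n^4. Hence f(n) ∈ Θ(n^4).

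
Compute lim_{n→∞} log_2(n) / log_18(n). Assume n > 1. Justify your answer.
lim = ln(18) / ln(2) = log_2(18)

Change of base: log_2(n) = ln n / ln 2 and log_18(n) = ln n / ln 18. The ratio is (ln n / ln 2) · (ln 18 / ln n) = ln 18 / ln 2, a constant independent of n. So the limit is ln 18 / ln 2 = log_2(18).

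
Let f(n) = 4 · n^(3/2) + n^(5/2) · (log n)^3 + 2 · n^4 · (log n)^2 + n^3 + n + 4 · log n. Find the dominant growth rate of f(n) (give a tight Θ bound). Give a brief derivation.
f(n) ∈ Θ(n^4 · (log n)^2)

Compare the terms by growth order. For large n, n^a · (log n)^b dominates n^a' · (log n)^b' iff a > a', or (a = a' and b > b'). Ranking the 6 terms shows the dominant one is 2 · n^4 · (log n)^2. Hence f(n) ∈ Θ(n^4 · (log n)^2).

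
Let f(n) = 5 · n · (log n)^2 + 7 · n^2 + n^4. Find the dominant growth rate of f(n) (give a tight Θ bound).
f(n) ∈ Θ(n^4)

Compare the terms by growth order. For large n, n^a · (log n)^b dominates n^a' · (log n)^b' iff a > a', or (a = a' and b > b'). Ranking the 3 terms shows the dominant one is n^4. Hence f(n) ∈ Θ(n^4).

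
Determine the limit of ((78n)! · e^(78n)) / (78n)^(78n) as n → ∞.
lim = ∞

Stirling: (78n)! ~ sqrt(2π·78n) · (78n/e)^(78n). Hence
  (78n)! · e^(78n) / (78n)^(78n) ~ sqrt(2π·78n) = sqrt(2π·78) · sqrt(n) → ∞.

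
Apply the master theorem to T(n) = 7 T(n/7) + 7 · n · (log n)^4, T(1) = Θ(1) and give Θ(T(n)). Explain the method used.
T(n) = Θ(n · (log n)^5)

Here log_7 7 = 1 and f(n) = 7 · n · (log n)^4 = Θ(n^(log_7 7) · (log n)^4). This is the extended Case 2 of the master theorem (f matches the critical exponent up to log factors), giving T(n) = Θ(n^(log_7 7) · (log n)^(4+1)) = Θ(n · (log n)^5).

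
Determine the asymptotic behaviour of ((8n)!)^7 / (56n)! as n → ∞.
((8n)!)^7/(56n)! ~ ((2π·8n)^(6/2) / sqrt(7)) · 7^(−7·8n)  →  0

Write N = 8n. Stirling: N! ~ sqrt(2π N)(N/e)^N and (7N)! ~ sqrt(2π·7N)·(7N/e)^(7N).
  (N!)^7/(7N)! ~ (2π N)^(7/2) (N/e)^(7N) / [sqrt(2π·7N) (7N/e)^(7N)]
     = (2π N)^(7/2) / sqrt(2π·7N) · (N/(7N))^(7N)
     = (2π N)^((7−1)/2) / sqrt(7) · 7^(−7N).
Since 7^7 > 1, the factor 7^(−7N) decays exponentially, so the ratio → 0. Substituting N = 8n gives the stated form.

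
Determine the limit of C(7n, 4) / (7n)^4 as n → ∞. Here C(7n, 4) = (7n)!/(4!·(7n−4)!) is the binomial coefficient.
lim = 1/4! = 1/24

With N = 7n → ∞: C(N, 4) / N^4 = [N(N−1)…(N−3)] / (4! · N^4) = (1/4!) · 1 · (1 − 1/(7n)) · (1 − 2/(7n)) · (1 − 3/(7n)). Each factor → 1 as N → ∞, so the limit is 1/4! = 1/24.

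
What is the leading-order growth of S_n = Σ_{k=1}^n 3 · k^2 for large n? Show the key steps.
S_n ~ n^3

By integral comparison (Euler-Maclaurin), Σ_{k=1}^n 3 · k^2 = 3 · ∫_0^n x^2 dx + O(n^2) = 3 · n^3/3 = n^3 + O(n^2). (Equivalently, Faulhaber's formula gives the same leading term.)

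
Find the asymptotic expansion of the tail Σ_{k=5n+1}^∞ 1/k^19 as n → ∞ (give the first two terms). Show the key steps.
Σ_{k>5n} 1/k^19 = 1/(18 · (5n)^18) − 1/(2 · (5n)^19) + O(1/(5n)^20)

Compare to the integral: ∫_{5n}^∞ x^(−19) dx = [−x^(−18)/18]_{5n}^∞ = 1/((19−1)·(5n)^18). The Euler-Maclaurin correction adds −f(5n)/2 = −1/(2·(5n)^19). Euler-Maclaurin then gives
  Σ_{k>5n} 1/k^19 = ∫_{5n}^∞ dx/x^19 − 1/(2·(5n)^19) + O(1/(5n)^20).
(Equivalently this is ζ(19) − Σ_{k≤5n} 1/k^19.)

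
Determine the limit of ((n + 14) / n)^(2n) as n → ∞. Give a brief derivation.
lim = e^28

Rewrite as (1 + 14/n)^(2n). By the standard limit (1 + x/n)^n → e^x, we have (1 + 14/n)^n → e^14, and raising to the 2nd power gives e^28.
More precisely, ln[(1 + 14/n)^(2n)] = 2n · ln(1 + 14/n) = 2n · (14/n + O(1/n^2)) = 28 + O(1/n) → 28.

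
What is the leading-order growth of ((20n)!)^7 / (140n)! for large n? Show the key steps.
((20n)!)^7/(140n)! ~ ((2π·20n)^(6/2) / sqrt(7)) · 7^(−7·20n)  →  0

Write N = 20n. Stirling: N! ~ sqrt(2π N)(N/e)^N and (7N)! ~ sqrt(2π·7N)·(7N/e)^(7N).
  (N!)^7/(7N)! ~ (2π N)^(7/2) (N/e)^(7N) / [sqrt(2π·7N) (7N/e)^(7N)]
     = (2π N)^(7/2) / sqrt(2π·7N) · (N/(7N))^(7N)
     = (2π N)^((7−1)/2) / sqrt(7) · 7^(−7N).
Since 7^7 > 1, the factor 7^(−7N) decays exponentially, so the ratio → 0. Substituting N = 20n gives the stated form.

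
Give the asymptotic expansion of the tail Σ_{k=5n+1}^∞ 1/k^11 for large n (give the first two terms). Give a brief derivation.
Σ_{k>5n} 1/k^11 = 1/(10 · (5n)^10) − 1/(2 · (5n)^11) + O(1/(5n)^12)

Compare to the integral: ∫_{5n}^∞ x^(−11) dx = [−x^(−10)/10]_{5n}^∞ = 1/((11−1)·(5n)^10). The Euler-Maclaurin correction adds −f(5n)/2 = −1/(2·(5n)^11). Euler-Maclaurin then gives
  Σ_{k>5n} 1/k^11 = ∫_{5n}^∞ dx/x^11 − 1/(2·(5n)^11) + O(1/(5n)^12).
(Equivalently this is ζ(11) − Σ_{k≤5n} 1/k^11.)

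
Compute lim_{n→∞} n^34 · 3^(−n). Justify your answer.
lim = 0

Exponentials with base > 1 dominate every fixed polynomial: for any fixed c, n^c / 3^n → 0 as n → ∞ (e.g. by the ratio test, or by writing 3^n = e^(n ln 3) and noting e^(n ln 3) / n^c → ∞). Hence n^34 · 3^(−n) = n^34 / 3^n → 0.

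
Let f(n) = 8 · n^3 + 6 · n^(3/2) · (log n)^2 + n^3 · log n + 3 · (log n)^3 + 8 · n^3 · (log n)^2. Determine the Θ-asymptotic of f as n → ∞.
f(n) ∈ Θ(n^3 · (log n)^2)

Compare the terms by growth order. For large n, n^a · (log n)^b dominates n^a' · (log n)^b' iff a > a', or (a = a' and b > b'). Ranking the 5 terms shows the dominant one is 8 · n^3 · (log n)^2. Hence f(n) ∈ Θ(n^3 · (log n)^2).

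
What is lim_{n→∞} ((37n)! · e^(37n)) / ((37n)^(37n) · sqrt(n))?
lim = sqrt(2π·37)

Stirling: (37n)! ~ sqrt(2π·37n) · (37n/e)^(37n). Hence
  (37n)! · e^(37n) / (37n)^(37n) ~ sqrt(2π·37n).
Dividing by sqrt(n): sqrt(2π·37n) / sqrt(n) = sqrt(2π·37) · n^((1−1)/2), so the limit is sqrt(2π·37).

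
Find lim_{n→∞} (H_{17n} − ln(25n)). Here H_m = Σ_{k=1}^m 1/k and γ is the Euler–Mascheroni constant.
lim = ln(17/25) + γ

By Euler-Maclaurin, H_m = ln m + γ + O(1/m). So
  H_{17n} − ln(25n) = ln(17n) + γ − ln(25n) + O(1/n)
                       = ln(17/25) + γ + O(1/n).
Hence the limit is ln(17/25) + γ.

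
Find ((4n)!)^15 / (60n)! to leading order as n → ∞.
((4n)!)^15/(60n)! ~ ((2π·4n)^(14/2) / sqrt(15)) · 15^(−15·4n)  →  0

Write N = 4n. Stirling: N! ~ sqrt(2π N)(N/e)^N and (15N)! ~ sqrt(2π·15N)·(15N/e)^(15N).
  (N!)^15/(15N)! ~ (2π N)^(15/2) (N/e)^(15N) / [sqrt(2π·15N) (15N/e)^(15N)]
     = (2π N)^(15/2) / sqrt(2π·15N) · (N/(15N))^(15N)
     = (2π N)^((15−1)/2) / sqrt(15) · 15^(−15N).
Since 15^15 > 1, the factor 15^(−15N) decays exponentially, so the ratio → 0. Substituting N = 4n gives the stated form.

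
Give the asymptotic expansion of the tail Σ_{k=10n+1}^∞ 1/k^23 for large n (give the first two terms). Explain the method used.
Σ_{k>10n} 1/k^23 = 1/(22 · (10n)^22) − 1/(2 · (10n)^23) + O(1/(10n)^24)

Compare to the integral: ∫_{10n}^∞ x^(−23) dx = [−x^(−22)/22]_{10n}^∞ = 1/((23−1)·(10n)^22). The Euler-Maclaurin correction adds −f(10n)/2 = −1/(2·(10n)^23). Euler-Maclaurin then gives
  Σ_{k>10n} 1/k^23 = ∫_{10n}^∞ dx/x^23 − 1/(2·(10n)^23) + O(1/(10n)^24).
(Equivalently this is ζ(23) − Σ_{k≤10n} 1/k^23.)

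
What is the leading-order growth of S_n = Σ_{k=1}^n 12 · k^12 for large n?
S_n ~ 12 · n^13 / 13

By integral comparison (Euler-Maclaurin), Σ_{k=1}^n 12 · k^12 = 12 · ∫_0^n x^12 dx + O(n^12) = 12 · n^13/13 + O(n^12). (Equivalently, Faulhaber's formula gives the same leading term.)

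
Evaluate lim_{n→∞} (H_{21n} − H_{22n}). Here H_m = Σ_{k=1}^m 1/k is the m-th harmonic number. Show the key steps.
lim = ln(21/22)

Euler-Maclaurin gives H_m = ln m + γ + 1/(2m) + O(1/m^2). The γ and O(1/m) terms cancel in the difference:
  H_{21n} − H_{22n} = ln(21n) − ln(22n) + O(1/n) = ln(21/22) + O(1/n).
Hence the limit is ln(21/22).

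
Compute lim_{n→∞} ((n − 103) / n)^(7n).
lim = e^(−721)

Rewrite as (1 − 103/n)^(7n). By the standard limit (1 + x/n)^n → e^x, we have (1 − 103/n)^n → e^(−103), and raising to the 7th power gives e^(−721).
More precisely, ln[(1 − 103/n)^(7n)] = 7n · ln(1 − 103/n) = 7n · (-103/n + O(1/n^2)) = -721 + O(1/n) → -721.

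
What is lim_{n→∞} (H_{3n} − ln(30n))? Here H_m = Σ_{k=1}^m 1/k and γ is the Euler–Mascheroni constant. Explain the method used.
lim = −ln 10 + γ

By Euler-Maclaurin, H_m = ln m + γ + O(1/m). So
  H_{3n} − ln(30n) = ln(3n) + γ − ln(30n) + O(1/n)
                       = ln(3/30) + γ + O(1/n).
Hence the limit is ln(3/30) + γ (= −ln 10).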